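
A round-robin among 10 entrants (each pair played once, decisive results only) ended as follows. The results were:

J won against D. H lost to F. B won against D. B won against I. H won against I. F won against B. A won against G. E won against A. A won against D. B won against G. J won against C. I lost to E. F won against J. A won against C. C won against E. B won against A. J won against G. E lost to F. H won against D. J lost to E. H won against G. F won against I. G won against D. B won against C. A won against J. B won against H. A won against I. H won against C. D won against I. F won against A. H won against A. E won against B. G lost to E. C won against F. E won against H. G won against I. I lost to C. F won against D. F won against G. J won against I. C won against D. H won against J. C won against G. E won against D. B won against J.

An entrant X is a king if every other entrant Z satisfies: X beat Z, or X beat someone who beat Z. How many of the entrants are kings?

3

A cannot reach B, H in two steps.
B reaches everyone (king).
C reaches everyone (king).
D cannot reach A, B, C, E, F, G, H, J in two steps.
E cannot reach F in two steps.
F reaches everyone (king).
G cannot reach A, B, C, E, F, H, J in two steps.
H cannot reach B in two steps.
I cannot reach A, B, C, D, E, F, G, H, J in two steps.
J cannot reach A, B, H in two steps.
Kings: B, C, F — 3.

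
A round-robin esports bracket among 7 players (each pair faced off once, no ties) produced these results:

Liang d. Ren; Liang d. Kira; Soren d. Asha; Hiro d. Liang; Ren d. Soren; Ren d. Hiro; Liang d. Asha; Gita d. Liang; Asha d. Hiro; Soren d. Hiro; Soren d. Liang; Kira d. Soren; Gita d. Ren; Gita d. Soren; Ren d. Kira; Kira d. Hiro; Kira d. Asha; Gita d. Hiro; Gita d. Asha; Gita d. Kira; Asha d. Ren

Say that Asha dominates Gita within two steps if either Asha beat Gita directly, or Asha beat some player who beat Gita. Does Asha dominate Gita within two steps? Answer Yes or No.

No

Asha did not beat Gita directly.
Asha beat Hiro, Ren, but each of them lost to Gita. No two-step path.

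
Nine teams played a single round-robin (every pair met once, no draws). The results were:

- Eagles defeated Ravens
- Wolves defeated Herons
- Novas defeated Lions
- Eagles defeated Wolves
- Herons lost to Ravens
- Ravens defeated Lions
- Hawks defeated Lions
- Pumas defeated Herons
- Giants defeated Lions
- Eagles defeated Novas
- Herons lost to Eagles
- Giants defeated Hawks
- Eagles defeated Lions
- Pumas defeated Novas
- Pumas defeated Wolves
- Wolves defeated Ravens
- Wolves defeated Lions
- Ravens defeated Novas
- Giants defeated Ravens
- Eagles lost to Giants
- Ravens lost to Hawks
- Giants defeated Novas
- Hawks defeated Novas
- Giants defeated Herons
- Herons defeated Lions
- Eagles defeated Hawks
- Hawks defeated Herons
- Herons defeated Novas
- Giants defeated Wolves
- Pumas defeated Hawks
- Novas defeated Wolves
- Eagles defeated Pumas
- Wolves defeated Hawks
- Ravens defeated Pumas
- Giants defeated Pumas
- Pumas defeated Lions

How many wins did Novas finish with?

2

Novas' results: beat Lions, Wolves; lost to Giants, Pumas, Herons, Ravens, Hawks, Eagles.
That is 2 wins.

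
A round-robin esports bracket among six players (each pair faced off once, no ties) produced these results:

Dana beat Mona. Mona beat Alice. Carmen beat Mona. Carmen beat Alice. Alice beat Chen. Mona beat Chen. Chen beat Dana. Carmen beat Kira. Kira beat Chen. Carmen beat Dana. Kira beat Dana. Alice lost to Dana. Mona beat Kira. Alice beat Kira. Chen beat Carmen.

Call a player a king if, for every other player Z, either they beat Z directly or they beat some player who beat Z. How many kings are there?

Alice cannot reach Mona in two steps.
Carmen reaches everyone (king).
Mona reaches everyone (king).
Kira reaches everyone (king).
Chen reaches everyone (king).
Dana cannot reach Carmen in two steps.
Kings: Carmen, Mona, Kira, Chen — 4.

4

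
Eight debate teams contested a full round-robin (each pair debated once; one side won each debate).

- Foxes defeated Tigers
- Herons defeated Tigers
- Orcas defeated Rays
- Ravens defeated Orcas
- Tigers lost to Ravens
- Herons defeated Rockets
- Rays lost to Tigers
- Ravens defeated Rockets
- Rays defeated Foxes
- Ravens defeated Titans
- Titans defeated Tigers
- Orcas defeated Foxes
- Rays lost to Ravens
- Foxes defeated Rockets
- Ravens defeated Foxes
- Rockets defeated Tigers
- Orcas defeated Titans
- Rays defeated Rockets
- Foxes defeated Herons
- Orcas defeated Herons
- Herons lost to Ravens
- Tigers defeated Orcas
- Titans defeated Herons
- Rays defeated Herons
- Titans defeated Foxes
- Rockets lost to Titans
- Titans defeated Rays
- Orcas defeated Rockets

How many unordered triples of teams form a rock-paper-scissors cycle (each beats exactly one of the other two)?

7

Win totals: Titans 5, Herons 2, Foxes 3, Rays 3, Ravens 7, Rockets 1, Orcas 5, Tigers 2.
A team with w wins dominates both others in C(w,2) triples; summing gives 10 + 1 + 3 + 3 + 21 + 0 + 10 + 1 = 49 transitive triples.
Total triples C(8,3) = 56, so cyclic triples = 56 − 49 = 7.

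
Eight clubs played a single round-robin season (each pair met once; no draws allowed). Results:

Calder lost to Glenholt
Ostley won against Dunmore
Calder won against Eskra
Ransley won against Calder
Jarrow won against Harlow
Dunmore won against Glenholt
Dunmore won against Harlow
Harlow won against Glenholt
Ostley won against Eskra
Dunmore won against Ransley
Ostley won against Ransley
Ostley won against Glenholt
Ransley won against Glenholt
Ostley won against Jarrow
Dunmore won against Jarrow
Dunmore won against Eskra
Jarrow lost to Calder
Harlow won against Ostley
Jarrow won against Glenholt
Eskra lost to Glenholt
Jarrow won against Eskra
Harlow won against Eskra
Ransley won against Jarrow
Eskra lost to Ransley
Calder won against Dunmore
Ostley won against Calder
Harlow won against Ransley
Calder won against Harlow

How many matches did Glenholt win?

2

Glenholt's results: beat Eskra, Calder; lost to Ransley, Dunmore, Ostley, Harlow, Jarrow.
That is 2 wins.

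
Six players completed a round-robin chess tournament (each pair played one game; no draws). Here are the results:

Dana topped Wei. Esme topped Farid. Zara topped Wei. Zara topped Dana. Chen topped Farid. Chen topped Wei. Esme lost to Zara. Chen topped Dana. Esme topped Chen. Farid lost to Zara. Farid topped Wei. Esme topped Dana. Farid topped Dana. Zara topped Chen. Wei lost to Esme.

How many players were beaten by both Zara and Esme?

Zara beat: Chen, Esme, Farid, Wei, Dana.
Esme beat: Chen, Farid, Wei, Dana.
Both beat: Chen, Farid, Wei, Dana — 4.

4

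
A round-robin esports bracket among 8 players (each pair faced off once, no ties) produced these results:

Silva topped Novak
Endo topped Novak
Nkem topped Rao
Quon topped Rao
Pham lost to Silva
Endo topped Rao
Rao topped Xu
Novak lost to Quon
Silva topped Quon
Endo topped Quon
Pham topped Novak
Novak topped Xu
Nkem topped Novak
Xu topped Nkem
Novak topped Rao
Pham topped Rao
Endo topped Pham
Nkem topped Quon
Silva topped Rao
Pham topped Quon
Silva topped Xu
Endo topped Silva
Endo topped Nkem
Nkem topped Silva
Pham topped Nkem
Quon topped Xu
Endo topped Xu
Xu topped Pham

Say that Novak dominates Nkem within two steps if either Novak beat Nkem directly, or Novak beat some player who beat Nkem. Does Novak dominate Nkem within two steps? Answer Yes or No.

Novak did not beat Nkem directly.
Novak beat Rao, Xu. Of those, Xu beat Nkem.

Yes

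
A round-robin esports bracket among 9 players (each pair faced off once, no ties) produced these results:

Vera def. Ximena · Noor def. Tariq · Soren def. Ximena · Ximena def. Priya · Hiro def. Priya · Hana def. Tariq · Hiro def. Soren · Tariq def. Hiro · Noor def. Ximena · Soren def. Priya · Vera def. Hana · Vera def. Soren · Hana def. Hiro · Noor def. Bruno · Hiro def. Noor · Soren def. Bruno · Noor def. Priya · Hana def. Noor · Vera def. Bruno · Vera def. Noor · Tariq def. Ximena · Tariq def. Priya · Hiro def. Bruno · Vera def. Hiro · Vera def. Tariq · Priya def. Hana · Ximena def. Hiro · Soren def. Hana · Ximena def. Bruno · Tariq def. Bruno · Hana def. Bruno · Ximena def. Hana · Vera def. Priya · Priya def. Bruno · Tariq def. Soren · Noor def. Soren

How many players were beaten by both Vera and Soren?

Vera beat: Ximena, Bruno, Soren, Tariq, Hiro, Priya, Hana, Noor.
Soren beat: Ximena, Bruno, Priya, Hana.
Both beat: Ximena, Bruno, Priya, Hana — 4.

4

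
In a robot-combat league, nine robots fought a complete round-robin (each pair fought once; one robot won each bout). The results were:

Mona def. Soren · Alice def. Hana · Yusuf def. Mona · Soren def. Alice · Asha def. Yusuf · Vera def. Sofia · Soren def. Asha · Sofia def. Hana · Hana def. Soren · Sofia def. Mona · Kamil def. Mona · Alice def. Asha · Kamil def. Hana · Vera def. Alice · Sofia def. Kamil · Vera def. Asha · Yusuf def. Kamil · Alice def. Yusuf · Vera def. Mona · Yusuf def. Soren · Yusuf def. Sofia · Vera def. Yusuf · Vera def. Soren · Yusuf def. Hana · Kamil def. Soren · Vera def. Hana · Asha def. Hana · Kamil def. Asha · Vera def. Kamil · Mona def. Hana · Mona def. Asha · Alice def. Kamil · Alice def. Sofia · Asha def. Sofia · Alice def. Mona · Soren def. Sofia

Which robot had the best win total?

Win totals: Vera 8, Yusuf 5, Sofia 3, Alice 6, Kamil 4, Mona 3, Soren 3, Asha 3, Hana 1.
Vera leads with 8 wins (next highest: 6).

Vera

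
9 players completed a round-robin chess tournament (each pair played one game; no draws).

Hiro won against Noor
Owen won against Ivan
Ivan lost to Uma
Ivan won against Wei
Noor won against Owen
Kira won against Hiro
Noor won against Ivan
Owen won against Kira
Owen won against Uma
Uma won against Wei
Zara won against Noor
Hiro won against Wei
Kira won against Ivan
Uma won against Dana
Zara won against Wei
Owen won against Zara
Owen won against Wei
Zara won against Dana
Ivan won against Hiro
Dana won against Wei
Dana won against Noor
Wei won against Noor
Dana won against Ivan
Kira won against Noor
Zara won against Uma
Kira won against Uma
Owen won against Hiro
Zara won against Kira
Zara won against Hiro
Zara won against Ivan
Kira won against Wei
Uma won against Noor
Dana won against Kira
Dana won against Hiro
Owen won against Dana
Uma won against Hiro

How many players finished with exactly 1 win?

Win totals: Ivan 2, Wei 1, Kira 5, Owen 7, Dana 5, Zara 7, Uma 5, Noor 2, Hiro 2.
Exactly 1: Wei — 1 player.

1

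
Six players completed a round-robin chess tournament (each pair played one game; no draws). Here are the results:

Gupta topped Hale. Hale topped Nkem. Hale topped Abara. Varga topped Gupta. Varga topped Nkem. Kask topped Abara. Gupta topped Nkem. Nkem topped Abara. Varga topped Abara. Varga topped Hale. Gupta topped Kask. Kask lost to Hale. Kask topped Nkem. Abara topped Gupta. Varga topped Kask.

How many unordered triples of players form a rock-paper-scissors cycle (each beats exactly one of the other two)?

Of the C(6,3) = 20 triples, the cyclic ones are: {Kask, Abara, Gupta}; {Nkem, Abara, Gupta}; {Hale, Abara, Gupta}.
That is 3.

3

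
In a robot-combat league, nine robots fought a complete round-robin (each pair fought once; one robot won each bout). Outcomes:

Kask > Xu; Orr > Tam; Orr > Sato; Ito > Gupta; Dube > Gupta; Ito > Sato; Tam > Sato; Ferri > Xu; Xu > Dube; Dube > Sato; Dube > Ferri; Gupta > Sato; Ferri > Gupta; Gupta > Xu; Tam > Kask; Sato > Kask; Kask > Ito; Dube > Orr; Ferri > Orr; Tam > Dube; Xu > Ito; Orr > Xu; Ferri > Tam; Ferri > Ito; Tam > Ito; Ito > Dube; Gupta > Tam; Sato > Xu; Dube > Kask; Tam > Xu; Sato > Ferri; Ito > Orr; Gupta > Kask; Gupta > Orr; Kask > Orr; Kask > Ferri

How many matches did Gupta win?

5

Gupta's results: beat Sato, Orr, Tam, Kask, Xu; lost to Dube, Ferri, Ito.
That is 5 wins.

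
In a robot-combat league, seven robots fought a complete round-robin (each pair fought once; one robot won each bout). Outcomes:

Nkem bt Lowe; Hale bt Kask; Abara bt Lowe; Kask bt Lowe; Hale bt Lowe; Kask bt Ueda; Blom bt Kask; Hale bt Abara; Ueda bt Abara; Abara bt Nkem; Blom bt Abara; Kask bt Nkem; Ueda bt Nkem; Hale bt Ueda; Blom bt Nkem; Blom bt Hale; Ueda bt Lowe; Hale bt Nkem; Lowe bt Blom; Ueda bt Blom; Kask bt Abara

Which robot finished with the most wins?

Win totals: Ueda 4, Abara 2, Hale 5, Blom 4, Nkem 1, Kask 4, Lowe 1.
Hale leads with 5 wins (next highest: 4).

Hale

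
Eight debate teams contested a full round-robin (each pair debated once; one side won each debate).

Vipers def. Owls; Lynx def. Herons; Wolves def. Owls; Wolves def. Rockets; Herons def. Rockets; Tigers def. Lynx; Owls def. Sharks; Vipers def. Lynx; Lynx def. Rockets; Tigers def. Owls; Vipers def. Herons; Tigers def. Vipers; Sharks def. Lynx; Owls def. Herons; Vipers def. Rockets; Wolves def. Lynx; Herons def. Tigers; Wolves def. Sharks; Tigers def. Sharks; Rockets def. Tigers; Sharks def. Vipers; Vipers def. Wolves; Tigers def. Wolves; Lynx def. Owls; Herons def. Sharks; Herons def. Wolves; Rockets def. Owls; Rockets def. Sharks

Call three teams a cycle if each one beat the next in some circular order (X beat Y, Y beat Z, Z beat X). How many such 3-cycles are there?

16

Win totals: Wolves 4, Vipers 5, Sharks 2, Owls 2, Tigers 5, Herons 4, Lynx 3, Rockets 3.
A team with w wins dominates both others in C(w,2) triples; summing gives 6 + 10 + 1 + 1 + 10 + 6 + 3 + 3 = 40 transitive triples.
Total triples C(8,3) = 56, so cyclic triples = 56 − 40 = 16.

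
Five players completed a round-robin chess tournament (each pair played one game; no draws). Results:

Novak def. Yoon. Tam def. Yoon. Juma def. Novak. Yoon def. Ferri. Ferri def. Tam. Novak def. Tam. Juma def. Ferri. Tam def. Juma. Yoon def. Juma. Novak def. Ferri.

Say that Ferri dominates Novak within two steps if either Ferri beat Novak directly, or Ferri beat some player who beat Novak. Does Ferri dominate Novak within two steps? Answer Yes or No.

Ferri did not beat Novak directly.
Ferri beat Tam, but each of them lost to Novak. No two-step path.

No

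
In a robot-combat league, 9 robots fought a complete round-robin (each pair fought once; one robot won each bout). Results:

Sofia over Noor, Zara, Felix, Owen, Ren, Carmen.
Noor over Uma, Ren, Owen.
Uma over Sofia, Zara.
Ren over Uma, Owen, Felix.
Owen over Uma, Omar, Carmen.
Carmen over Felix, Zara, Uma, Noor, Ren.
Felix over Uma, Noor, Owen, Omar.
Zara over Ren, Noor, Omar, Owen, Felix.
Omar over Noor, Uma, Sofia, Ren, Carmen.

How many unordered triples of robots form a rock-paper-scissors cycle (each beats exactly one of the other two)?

Win totals: Zara 5, Noor 3, Felix 4, Omar 5, Owen 3, Ren 3, Uma 2, Sofia 6, Carmen 5.
A robot with w wins dominates both others in C(w,2) triples; summing gives 10 + 3 + 6 + 10 + 3 + 3 + 1 + 15 + 10 = 61 transitive triples.
Total triples C(9,3) = 84, so cyclic triples = 84 − 61 = 23.

23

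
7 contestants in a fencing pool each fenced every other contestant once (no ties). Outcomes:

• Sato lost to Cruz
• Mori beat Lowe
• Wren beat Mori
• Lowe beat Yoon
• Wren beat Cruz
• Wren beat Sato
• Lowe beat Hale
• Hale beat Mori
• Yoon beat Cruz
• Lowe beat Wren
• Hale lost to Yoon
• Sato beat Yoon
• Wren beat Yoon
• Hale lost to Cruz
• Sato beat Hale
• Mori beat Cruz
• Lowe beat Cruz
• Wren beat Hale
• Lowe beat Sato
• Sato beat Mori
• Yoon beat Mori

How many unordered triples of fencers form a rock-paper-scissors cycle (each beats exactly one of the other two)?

Win totals: Yoon 3, Sato 3, Mori 2, Lowe 5, Hale 1, Cruz 2, Wren 5.
A fencer with w wins dominates both others in C(w,2) triples; summing gives 3 + 3 + 1 + 10 + 0 + 1 + 10 = 28 transitive triples.
Total triples C(7,3) = 35, so cyclic triples = 35 − 28 = 7.

7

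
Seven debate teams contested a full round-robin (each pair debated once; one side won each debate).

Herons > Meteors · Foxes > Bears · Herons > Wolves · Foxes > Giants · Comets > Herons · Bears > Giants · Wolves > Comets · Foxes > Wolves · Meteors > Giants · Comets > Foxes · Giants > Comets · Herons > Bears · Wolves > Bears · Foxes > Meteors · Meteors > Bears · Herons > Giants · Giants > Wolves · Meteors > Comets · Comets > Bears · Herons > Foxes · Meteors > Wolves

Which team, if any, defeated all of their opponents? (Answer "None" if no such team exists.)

None

Highest win total is Herons with 5 (out of 6 possible).
Herons lost to Comets, so no team went undefeated.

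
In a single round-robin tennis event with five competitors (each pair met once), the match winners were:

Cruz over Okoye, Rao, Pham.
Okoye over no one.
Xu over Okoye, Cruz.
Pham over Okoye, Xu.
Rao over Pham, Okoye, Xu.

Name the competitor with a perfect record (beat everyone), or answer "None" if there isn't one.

None

Highest win total is Rao with 3 (out of 4 possible).
Rao lost to Cruz, so no competitor went undefeated.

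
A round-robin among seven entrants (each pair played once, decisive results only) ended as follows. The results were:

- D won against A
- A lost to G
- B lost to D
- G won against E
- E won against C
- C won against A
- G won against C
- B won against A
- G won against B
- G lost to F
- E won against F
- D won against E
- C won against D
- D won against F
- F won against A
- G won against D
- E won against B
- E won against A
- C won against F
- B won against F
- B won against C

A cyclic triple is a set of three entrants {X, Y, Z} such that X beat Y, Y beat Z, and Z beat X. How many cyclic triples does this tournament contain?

Win totals: A 0, B 3, C 3, D 4, E 4, F 2, G 5.
An entrant with w wins dominates both others in C(w,2) triples; summing gives 0 + 3 + 3 + 6 + 6 + 1 + 10 = 29 transitive triples.
Total triples C(7,3) = 35, so cyclic triples = 35 − 29 = 6.

6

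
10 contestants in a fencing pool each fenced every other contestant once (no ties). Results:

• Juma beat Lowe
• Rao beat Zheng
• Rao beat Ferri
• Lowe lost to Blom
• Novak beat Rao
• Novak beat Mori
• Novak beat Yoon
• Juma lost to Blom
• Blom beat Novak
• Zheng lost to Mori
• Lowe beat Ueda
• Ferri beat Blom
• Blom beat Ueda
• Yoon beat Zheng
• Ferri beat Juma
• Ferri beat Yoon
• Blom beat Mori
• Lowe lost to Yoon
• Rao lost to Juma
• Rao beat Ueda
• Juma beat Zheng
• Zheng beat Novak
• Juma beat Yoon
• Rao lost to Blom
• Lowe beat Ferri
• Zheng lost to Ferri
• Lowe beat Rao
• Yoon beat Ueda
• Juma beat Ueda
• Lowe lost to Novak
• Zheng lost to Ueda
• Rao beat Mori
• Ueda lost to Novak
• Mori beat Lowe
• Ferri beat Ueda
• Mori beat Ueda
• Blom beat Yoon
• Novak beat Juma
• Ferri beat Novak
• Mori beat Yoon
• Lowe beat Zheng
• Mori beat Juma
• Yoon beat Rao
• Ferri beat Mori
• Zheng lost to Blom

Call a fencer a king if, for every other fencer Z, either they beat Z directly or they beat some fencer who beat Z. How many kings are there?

4

Lowe reaches everyone (king).
Mori cannot reach Blom in two steps.
Yoon cannot reach Juma, Blom in two steps.
Ferri reaches everyone (king).
Juma cannot reach Blom in two steps.
Zheng cannot reach Ferri, Blom in two steps.
Rao reaches everyone (king).
Novak cannot reach Blom in two steps.
Blom reaches everyone (king).
Ueda cannot reach Lowe, Mori, Yoon, Ferri, Juma, Rao, Blom in two steps.
Kings: Lowe, Ferri, Rao, Blom — 4.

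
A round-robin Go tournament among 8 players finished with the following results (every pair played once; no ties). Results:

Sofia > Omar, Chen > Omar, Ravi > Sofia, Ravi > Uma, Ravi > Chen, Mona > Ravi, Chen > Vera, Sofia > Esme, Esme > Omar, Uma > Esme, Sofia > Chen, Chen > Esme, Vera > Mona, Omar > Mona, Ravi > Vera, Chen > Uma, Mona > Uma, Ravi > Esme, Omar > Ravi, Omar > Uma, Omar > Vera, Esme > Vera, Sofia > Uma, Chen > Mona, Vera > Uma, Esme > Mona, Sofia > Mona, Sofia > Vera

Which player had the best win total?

Win totals: Esme 3, Uma 1, Omar 4, Chen 5, Mona 2, Sofia 6, Vera 2, Ravi 5.
Sofia leads with 6 wins (next highest: 5).

Sofia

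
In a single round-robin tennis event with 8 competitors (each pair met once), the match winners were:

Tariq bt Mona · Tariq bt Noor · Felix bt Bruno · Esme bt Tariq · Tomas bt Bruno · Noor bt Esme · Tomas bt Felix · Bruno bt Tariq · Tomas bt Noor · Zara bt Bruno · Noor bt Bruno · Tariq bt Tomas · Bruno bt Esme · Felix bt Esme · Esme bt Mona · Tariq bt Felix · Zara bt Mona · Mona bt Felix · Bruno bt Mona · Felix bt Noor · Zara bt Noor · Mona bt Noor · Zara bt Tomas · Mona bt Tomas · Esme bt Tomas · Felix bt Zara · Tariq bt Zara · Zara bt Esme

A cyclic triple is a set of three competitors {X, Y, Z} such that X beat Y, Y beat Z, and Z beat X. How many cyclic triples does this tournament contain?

Win totals: Tariq 5, Esme 3, Noor 2, Bruno 3, Zara 5, Felix 4, Mona 3, Tomas 3.
A competitor with w wins dominates both others in C(w,2) triples; summing gives 10 + 3 + 1 + 3 + 10 + 6 + 3 + 3 = 39 transitive triples.
Total triples C(8,3) = 56, so cyclic triples = 56 − 39 = 17.

17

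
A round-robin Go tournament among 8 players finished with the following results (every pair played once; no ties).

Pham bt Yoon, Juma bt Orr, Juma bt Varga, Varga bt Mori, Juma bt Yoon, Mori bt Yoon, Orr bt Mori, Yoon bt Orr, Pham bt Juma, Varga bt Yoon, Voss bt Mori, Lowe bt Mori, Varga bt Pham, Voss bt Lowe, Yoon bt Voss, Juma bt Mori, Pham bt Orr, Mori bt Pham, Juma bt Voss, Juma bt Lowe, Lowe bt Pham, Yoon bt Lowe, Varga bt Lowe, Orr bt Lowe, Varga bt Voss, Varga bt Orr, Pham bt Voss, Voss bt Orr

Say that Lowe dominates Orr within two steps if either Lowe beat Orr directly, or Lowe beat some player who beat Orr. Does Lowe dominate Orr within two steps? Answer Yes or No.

Yes

Lowe did not beat Orr directly.
Lowe beat Pham, Mori. Of those, Pham beat Orr.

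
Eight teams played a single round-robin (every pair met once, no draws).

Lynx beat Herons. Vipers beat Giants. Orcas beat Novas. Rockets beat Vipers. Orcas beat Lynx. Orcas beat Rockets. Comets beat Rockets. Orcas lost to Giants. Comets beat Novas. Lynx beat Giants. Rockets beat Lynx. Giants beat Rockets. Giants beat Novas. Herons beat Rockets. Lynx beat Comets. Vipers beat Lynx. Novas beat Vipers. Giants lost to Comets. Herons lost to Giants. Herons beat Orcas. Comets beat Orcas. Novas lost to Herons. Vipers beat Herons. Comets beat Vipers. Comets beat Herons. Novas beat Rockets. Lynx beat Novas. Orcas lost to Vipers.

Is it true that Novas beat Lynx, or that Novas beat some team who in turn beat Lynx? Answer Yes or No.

Novas did not beat Lynx directly.
Novas beat Rockets, Vipers. Of those, Rockets beat Lynx.

Yes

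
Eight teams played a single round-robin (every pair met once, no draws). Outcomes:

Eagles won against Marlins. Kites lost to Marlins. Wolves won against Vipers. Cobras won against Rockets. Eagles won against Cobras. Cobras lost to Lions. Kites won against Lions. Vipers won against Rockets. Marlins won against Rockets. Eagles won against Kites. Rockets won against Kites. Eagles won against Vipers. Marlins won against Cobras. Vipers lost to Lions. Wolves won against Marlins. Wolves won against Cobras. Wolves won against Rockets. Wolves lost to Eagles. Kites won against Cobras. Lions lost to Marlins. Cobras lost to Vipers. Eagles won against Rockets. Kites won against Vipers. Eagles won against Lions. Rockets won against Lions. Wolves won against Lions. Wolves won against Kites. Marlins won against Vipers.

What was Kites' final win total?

3

Kites' results: beat Cobras, Vipers, Lions; lost to Eagles, Marlins, Rockets, Wolves.
That is 3 wins.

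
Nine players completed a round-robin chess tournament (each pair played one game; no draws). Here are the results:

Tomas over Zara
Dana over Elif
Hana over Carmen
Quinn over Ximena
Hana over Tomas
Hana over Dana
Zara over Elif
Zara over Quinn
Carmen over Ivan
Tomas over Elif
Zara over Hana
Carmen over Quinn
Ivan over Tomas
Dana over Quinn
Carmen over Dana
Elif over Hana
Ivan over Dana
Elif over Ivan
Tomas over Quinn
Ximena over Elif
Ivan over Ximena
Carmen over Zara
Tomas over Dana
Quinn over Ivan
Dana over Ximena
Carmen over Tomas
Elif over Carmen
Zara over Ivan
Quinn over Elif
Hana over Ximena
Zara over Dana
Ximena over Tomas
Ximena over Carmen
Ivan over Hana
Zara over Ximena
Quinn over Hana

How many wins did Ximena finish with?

Ximena's results: beat Carmen, Tomas, Elif; lost to Ivan, Quinn, Hana, Zara, Dana.
That is 3 wins.

3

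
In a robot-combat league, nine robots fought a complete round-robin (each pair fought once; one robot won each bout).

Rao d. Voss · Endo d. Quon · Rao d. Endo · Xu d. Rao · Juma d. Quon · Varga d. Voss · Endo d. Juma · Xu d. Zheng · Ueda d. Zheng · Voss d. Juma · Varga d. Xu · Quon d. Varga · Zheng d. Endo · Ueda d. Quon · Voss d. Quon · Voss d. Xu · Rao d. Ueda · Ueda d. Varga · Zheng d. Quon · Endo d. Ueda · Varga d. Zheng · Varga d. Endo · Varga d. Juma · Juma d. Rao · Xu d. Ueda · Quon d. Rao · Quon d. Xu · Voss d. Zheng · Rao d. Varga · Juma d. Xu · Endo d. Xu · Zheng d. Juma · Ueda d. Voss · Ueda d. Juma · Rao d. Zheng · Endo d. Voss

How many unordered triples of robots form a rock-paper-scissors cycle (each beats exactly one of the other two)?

Win totals: Zheng 3, Rao 5, Juma 3, Quon 3, Endo 5, Varga 5, Xu 3, Ueda 5, Voss 4.
A robot with w wins dominates both others in C(w,2) triples; summing gives 3 + 10 + 3 + 3 + 10 + 10 + 3 + 10 + 6 = 58 transitive triples.
Total triples C(9,3) = 84, so cyclic triples = 84 − 58 = 26.

26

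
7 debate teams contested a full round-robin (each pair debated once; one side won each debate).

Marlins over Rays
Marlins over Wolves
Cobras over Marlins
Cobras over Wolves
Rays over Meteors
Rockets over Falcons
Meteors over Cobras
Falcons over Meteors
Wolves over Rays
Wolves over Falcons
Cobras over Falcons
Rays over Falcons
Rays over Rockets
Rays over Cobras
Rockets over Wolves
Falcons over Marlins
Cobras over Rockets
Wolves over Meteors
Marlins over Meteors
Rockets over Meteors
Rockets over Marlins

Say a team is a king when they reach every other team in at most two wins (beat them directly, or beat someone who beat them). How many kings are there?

5

Cobras reaches everyone (king).
Rockets reaches everyone (king).
Falcons cannot reach Rockets in two steps.
Wolves reaches everyone (king).
Marlins reaches everyone (king).
Meteors cannot reach Rays in two steps.
Rays reaches everyone (king).
Kings: Cobras, Rockets, Wolves, Marlins, Rays — 5.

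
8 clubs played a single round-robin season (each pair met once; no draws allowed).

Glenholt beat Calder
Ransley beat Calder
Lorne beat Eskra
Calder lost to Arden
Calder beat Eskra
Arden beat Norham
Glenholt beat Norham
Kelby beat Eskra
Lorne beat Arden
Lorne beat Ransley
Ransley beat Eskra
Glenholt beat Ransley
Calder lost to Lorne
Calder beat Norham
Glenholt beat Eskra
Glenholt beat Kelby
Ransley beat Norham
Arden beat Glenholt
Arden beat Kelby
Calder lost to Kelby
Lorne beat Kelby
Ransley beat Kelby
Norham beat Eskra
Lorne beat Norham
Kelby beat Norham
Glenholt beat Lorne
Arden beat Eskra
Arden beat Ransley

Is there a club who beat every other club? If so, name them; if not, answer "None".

Highest win total is Lorne with 6 (out of 7 possible).
Lorne lost to Glenholt, so no club went undefeated.

None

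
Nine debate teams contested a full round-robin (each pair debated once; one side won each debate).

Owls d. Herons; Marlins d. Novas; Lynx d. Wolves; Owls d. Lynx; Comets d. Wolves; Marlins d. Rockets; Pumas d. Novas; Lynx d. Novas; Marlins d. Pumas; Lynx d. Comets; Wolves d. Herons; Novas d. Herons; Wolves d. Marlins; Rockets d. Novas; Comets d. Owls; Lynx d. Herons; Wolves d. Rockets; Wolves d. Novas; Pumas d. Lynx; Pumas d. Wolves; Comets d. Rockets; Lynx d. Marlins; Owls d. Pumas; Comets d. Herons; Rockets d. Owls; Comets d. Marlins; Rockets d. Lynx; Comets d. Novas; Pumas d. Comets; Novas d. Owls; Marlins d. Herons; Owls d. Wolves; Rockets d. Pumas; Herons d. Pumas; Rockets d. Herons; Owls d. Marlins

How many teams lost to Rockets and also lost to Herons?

1

Rockets beat: Herons, Owls, Pumas, Lynx, Novas.
Herons beat: Pumas.
Both beat: Pumas — 1.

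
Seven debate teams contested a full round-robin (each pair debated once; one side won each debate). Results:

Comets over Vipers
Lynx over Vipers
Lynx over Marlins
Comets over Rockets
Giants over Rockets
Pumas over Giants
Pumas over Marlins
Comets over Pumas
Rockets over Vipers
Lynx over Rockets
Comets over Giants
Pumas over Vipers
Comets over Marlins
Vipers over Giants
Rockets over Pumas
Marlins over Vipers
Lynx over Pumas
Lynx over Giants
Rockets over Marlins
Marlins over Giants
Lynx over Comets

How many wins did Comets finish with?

Comets' results: beat Vipers, Pumas, Giants, Marlins, Rockets; lost to Lynx.
That is 5 wins.

5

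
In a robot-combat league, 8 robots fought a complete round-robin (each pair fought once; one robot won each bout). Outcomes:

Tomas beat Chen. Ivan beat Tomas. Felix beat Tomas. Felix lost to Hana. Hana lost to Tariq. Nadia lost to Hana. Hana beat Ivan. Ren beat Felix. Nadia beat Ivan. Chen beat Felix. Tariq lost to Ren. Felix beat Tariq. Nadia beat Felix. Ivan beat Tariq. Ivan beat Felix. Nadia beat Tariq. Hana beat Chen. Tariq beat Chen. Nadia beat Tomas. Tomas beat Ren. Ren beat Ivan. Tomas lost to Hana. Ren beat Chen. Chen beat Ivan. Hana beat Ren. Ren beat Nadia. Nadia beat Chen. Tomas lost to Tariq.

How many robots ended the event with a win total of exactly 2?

Win totals: Nadia 5, Hana 6, Ivan 3, Ren 5, Tariq 3, Chen 2, Felix 2, Tomas 2.
Exactly 2: Chen, Felix, Tomas — 3 robots.

3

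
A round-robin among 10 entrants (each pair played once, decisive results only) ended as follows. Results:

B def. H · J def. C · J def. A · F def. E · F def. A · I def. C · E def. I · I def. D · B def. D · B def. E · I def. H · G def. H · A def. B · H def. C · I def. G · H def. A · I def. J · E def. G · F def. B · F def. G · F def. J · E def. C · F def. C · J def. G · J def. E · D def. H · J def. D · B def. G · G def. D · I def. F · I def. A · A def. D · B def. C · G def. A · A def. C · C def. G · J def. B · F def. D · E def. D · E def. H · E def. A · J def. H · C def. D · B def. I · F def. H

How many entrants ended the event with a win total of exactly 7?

2

Win totals: A 3, B 6, C 2, D 1, E 6, F 8, G 3, H 2, I 7, J 7.
Exactly 7: I, J — 2 entrants.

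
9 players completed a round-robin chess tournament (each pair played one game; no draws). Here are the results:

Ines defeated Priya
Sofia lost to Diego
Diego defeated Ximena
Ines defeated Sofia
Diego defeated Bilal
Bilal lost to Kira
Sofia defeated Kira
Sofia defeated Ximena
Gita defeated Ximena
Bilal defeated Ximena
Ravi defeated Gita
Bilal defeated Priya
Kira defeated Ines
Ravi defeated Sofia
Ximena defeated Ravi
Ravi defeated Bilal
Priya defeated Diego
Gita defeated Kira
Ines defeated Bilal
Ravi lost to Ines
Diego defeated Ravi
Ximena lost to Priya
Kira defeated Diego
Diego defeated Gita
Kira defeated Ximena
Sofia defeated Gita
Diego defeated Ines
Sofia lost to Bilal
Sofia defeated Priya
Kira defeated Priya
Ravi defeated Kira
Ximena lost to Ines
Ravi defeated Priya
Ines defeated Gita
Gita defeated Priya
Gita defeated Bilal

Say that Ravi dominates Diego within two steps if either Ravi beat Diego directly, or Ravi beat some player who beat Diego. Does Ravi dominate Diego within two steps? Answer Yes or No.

Yes

Ravi did not beat Diego directly.
Ravi beat Gita, Sofia, Bilal, Kira, Priya. Of those, Kira beat Diego.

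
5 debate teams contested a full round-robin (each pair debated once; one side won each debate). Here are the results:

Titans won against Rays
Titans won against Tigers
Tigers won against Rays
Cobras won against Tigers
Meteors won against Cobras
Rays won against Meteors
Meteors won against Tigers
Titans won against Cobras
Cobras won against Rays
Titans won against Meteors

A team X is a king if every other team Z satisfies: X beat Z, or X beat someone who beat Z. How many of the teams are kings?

1

Meteors cannot reach Titans in two steps.
Rays cannot reach Titans in two steps.
Cobras cannot reach Titans in two steps.
Tigers cannot reach Cobras, Titans in two steps.
Titans reaches everyone (king).
Kings: Titans — 1.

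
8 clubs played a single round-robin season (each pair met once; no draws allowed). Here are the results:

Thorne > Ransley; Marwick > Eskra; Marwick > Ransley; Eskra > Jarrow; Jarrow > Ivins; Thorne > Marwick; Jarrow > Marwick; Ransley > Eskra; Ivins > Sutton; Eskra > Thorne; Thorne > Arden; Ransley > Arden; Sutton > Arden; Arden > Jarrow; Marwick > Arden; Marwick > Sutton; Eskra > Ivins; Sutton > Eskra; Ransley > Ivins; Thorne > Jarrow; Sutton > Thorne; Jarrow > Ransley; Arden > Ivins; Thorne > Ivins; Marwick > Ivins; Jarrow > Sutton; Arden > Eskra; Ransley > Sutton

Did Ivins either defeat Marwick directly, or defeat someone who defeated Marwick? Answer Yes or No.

No

Ivins did not beat Marwick directly.
Ivins beat Sutton, but each of them lost to Marwick. No two-step path.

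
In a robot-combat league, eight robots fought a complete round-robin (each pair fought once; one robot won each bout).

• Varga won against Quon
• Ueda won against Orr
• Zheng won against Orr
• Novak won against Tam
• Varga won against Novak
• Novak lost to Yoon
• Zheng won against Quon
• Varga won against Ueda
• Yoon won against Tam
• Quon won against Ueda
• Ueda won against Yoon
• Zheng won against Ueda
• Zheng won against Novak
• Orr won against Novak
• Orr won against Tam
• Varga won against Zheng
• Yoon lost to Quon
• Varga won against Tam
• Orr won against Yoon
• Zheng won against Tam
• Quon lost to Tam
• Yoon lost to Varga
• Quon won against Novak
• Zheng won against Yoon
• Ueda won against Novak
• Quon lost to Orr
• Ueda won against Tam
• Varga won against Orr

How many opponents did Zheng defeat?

6

Zheng's results: beat Ueda, Quon, Novak, Yoon, Tam, Orr; lost to Varga.
That is 6 wins.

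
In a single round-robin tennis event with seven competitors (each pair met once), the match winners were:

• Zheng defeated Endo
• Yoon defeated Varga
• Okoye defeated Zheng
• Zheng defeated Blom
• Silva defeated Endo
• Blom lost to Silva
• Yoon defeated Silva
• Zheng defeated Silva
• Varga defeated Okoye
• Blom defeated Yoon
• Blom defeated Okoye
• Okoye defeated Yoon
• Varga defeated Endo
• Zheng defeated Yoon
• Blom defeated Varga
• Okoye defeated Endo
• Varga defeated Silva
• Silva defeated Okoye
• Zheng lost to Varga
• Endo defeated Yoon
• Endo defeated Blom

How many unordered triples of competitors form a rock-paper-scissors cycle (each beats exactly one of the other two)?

12

Win totals: Yoon 2, Blom 3, Silva 3, Okoye 3, Zheng 4, Varga 4, Endo 2.
A competitor with w wins dominates both others in C(w,2) triples; summing gives 1 + 3 + 3 + 3 + 6 + 6 + 1 = 23 transitive triples.
Total triples C(7,3) = 35, so cyclic triples = 35 − 23 = 12.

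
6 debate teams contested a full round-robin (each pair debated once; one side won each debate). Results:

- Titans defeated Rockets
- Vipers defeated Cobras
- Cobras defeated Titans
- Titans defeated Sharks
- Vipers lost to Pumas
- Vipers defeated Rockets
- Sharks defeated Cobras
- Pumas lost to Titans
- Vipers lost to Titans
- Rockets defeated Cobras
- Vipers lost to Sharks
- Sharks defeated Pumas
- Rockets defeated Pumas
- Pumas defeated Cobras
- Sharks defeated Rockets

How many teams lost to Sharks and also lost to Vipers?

Sharks beat: Cobras, Rockets, Pumas, Vipers.
Vipers beat: Cobras, Rockets.
Both beat: Cobras, Rockets — 2.

2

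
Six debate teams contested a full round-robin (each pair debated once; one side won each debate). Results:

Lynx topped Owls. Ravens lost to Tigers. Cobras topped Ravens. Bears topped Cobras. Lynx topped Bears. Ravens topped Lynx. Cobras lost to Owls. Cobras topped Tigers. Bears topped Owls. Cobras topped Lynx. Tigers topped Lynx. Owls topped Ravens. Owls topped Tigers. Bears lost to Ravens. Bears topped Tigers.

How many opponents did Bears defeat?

3

Bears' results: beat Tigers, Owls, Cobras; lost to Lynx, Ravens.
That is 3 wins.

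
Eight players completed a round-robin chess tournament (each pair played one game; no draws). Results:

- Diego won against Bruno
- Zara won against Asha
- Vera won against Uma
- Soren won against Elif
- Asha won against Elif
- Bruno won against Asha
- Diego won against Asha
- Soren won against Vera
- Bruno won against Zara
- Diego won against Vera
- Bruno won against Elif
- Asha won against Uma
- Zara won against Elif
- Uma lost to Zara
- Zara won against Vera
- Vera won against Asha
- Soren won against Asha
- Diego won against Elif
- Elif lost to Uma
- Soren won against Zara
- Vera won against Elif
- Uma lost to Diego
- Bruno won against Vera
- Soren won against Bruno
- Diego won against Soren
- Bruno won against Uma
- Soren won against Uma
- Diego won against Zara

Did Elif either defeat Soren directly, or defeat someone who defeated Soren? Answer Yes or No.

No

Elif did not beat Soren directly.
Elif beat no one, so there is no intermediate player.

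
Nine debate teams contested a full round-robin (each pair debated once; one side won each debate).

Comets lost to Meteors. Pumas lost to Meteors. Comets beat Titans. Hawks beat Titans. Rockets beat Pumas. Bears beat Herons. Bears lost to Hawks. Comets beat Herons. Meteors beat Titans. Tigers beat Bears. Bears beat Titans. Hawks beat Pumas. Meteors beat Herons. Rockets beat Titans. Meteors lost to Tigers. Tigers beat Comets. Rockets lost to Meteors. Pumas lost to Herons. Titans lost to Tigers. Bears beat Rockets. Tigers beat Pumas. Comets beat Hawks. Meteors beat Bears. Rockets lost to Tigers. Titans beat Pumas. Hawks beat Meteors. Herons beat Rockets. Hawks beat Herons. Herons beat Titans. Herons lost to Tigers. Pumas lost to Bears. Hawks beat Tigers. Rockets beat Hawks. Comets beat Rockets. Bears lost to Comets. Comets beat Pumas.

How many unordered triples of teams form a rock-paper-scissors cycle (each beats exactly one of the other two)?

Win totals: Pumas 0, Bears 4, Tigers 7, Comets 6, Hawks 6, Rockets 3, Herons 3, Meteors 6, Titans 1.
A team with w wins dominates both others in C(w,2) triples; summing gives 0 + 6 + 21 + 15 + 15 + 3 + 3 + 15 + 0 = 78 transitive triples.
Total triples C(9,3) = 84, so cyclic triples = 84 − 78 = 6.

6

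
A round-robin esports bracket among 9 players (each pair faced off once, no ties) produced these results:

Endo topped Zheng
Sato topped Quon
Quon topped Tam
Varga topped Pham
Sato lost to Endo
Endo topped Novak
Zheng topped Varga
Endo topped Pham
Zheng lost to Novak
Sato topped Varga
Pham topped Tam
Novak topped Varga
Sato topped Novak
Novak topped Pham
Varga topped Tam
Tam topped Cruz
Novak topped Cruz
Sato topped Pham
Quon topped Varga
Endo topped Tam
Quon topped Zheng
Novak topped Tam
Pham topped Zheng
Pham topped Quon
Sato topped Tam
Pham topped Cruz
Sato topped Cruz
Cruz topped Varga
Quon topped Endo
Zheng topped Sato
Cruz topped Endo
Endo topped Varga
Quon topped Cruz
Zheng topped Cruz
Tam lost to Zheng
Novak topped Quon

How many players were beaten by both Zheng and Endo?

3

Zheng beat: Tam, Cruz, Varga, Sato.
Endo beat: Tam, Pham, Novak, Varga, Sato, Zheng.
Both beat: Tam, Varga, Sato — 3.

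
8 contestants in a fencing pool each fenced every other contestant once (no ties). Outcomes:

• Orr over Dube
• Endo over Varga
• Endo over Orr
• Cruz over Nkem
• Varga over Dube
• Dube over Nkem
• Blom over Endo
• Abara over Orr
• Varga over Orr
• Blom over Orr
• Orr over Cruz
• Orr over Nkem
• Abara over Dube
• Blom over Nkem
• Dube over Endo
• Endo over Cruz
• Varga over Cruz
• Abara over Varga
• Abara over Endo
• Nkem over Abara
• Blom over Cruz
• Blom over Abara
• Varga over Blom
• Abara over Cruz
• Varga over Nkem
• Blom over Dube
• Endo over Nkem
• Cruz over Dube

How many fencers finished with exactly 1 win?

Win totals: Nkem 1, Endo 4, Cruz 2, Abara 5, Orr 3, Dube 2, Varga 5, Blom 6.
Exactly 1: Nkem — 1 fencer.

1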